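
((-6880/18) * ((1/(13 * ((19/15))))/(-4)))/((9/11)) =47300/6669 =7.09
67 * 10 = 670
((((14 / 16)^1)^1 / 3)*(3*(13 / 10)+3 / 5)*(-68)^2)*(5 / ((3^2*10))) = 2023 / 6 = 337.17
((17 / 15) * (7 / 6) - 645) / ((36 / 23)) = -1332413 / 3240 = -411.24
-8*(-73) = 584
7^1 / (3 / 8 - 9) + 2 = 82 / 69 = 1.19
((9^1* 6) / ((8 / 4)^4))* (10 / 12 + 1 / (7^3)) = 15489 / 5488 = 2.82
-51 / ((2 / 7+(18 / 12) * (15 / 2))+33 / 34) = -24276 / 5953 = -4.08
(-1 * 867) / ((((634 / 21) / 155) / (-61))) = 172147185 / 634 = 271525.53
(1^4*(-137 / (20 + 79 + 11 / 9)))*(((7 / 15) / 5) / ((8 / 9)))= -0.14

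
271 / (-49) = -271 / 49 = -5.53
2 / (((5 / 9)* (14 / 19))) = 171 / 35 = 4.89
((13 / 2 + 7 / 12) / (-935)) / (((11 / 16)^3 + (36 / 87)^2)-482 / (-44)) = -861184 / 1301675499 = -0.00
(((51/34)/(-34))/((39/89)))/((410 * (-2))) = 89/724880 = 0.00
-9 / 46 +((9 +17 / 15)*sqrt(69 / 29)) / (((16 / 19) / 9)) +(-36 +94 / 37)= -57281 / 1702 +1083*sqrt(2001) / 290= 133.40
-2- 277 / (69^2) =-9799 / 4761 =-2.06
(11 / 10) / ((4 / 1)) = 0.28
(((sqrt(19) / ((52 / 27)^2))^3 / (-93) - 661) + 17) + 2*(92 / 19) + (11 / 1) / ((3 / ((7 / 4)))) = -143161 / 228 - 2453663097*sqrt(19) / 612888899584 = -627.92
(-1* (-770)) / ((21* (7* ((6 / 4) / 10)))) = 2200 / 63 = 34.92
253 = 253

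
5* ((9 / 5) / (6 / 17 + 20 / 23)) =3519 / 478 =7.36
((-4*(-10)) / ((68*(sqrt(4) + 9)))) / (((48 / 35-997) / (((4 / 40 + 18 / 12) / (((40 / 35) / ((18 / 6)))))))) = -1470 / 6516389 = -0.00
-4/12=-1/3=-0.33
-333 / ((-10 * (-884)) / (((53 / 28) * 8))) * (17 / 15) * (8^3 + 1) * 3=-9053937 / 9100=-994.94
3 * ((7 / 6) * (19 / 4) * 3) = 399 / 8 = 49.88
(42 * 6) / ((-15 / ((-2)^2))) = -336 / 5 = -67.20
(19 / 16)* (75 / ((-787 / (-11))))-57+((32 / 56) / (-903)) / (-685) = -3039877981697 / 54521911920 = -55.76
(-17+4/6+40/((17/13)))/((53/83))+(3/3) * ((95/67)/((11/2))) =44984887/1992111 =22.58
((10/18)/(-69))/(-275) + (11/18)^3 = 1683931/7377480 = 0.23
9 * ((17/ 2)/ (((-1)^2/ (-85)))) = -13005/ 2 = -6502.50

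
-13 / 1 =-13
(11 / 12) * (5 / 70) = 11 / 168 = 0.07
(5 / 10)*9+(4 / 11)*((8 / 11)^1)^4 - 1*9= -1416691 / 322102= -4.40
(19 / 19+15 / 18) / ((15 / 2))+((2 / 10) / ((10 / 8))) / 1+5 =1216 / 225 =5.40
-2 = -2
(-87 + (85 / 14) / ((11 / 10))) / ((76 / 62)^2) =-3014657 / 55594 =-54.23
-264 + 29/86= -22675/86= -263.66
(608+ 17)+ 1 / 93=58126 / 93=625.01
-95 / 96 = -0.99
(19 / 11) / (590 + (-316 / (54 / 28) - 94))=27 / 5192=0.01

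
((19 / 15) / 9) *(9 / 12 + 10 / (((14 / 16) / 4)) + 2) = 25783 / 3780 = 6.82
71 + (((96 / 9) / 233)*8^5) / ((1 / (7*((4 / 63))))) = 4640965 / 6291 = 737.71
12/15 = 4/5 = 0.80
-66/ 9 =-22/ 3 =-7.33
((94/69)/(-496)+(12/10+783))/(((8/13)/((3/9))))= 872246921/2053440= 424.77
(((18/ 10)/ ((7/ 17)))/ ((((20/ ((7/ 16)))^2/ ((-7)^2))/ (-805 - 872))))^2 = 7745281861042089/ 262144000000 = 29545.91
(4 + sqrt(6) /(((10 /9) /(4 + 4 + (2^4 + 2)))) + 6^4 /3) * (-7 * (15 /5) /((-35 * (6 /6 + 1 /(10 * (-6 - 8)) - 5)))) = -12208 /187 - 3276 * sqrt(6) /935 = -73.87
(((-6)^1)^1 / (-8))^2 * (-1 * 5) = -45 / 16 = -2.81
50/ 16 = 25/ 8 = 3.12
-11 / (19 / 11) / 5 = -121 / 95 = -1.27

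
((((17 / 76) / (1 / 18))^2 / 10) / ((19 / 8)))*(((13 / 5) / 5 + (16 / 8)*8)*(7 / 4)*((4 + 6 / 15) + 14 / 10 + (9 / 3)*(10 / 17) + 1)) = 724525074 / 4286875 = 169.01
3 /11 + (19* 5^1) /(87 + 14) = 1.21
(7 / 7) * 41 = 41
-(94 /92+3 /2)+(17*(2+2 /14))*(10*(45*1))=2638844 /161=16390.34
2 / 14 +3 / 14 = 5 / 14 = 0.36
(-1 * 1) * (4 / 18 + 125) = -1127 / 9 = -125.22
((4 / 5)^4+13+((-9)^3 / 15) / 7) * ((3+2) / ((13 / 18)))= 509256 / 11375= 44.77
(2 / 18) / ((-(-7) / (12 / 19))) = 0.01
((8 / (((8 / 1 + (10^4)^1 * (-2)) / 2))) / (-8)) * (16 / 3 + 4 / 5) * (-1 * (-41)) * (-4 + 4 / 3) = -7544 / 112455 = -0.07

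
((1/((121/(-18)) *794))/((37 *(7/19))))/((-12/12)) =171/12441583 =0.00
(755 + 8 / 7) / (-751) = -5293 / 5257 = -1.01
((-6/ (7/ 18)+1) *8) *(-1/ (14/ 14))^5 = 115.43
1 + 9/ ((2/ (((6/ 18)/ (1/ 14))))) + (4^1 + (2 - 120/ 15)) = 20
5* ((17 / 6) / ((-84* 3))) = -85 / 1512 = -0.06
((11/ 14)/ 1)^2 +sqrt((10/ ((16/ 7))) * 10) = 121/ 196 +5 * sqrt(7)/ 2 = 7.23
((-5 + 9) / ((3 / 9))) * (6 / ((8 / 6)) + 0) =54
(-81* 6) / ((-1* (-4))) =-243 / 2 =-121.50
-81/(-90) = 9/10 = 0.90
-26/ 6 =-13/ 3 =-4.33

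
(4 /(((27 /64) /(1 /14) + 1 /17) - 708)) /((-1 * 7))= 2176 /2673349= 0.00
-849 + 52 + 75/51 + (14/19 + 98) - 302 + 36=-310982/323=-962.79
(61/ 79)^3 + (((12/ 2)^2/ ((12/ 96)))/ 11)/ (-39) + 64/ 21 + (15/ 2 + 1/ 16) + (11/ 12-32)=-163332822693/ 7896512624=-20.68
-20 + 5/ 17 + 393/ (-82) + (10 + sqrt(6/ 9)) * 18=6 * sqrt(6) + 216769/ 1394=170.20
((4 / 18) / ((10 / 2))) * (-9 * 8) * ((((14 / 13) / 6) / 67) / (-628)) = 28 / 2051205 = 0.00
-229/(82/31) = -7099/82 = -86.57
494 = 494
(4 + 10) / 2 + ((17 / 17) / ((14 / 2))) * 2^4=65 / 7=9.29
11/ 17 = 0.65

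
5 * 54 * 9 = 2430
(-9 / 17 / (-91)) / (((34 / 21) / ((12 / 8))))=81 / 15028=0.01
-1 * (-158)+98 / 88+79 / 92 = 159.97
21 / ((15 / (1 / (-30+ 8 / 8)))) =-7 / 145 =-0.05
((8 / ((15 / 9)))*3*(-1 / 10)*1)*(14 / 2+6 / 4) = -306 / 25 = -12.24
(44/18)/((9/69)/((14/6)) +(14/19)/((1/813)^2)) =67298/13408418673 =0.00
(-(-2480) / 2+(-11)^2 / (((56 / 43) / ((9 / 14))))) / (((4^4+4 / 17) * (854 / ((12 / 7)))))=17322779 / 1701290976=0.01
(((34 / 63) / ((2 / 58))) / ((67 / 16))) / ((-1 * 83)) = -15776 / 350343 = -0.05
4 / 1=4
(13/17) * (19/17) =0.85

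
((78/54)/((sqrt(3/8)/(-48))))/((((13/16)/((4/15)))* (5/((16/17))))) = -32768* sqrt(6)/11475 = -6.99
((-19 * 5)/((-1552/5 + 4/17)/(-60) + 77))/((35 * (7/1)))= -425/90062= -0.00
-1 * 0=0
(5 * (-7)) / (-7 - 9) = 35 / 16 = 2.19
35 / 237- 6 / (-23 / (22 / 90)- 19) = 0.20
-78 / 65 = -6 / 5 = -1.20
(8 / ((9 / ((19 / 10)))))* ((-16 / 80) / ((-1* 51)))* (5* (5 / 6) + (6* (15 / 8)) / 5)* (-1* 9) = -1463 / 3825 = -0.38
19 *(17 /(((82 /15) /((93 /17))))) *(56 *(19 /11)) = 31265.32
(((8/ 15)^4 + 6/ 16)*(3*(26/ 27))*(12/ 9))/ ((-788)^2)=2400359/ 848752830000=0.00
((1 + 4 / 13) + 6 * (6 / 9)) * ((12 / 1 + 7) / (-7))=-1311 / 91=-14.41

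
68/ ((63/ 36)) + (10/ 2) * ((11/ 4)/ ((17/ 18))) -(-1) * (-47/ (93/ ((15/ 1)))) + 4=367685/ 7378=49.84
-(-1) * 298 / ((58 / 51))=7599 / 29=262.03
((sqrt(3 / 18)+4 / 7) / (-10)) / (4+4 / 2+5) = -2 / 385 - sqrt(6) / 660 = -0.01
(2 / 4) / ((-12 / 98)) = -49 / 12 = -4.08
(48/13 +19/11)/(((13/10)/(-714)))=-5533500/1859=-2976.60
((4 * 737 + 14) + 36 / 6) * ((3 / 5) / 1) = 8904 / 5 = 1780.80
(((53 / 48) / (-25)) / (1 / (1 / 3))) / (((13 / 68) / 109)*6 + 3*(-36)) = 98209 / 720376200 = 0.00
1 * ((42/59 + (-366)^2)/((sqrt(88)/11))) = 3951723 * sqrt(22)/118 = 157078.17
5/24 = 0.21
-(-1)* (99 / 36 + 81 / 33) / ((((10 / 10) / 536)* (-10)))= -15343 / 55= -278.96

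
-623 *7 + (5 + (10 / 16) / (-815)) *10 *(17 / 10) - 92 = -5695889 / 1304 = -4368.01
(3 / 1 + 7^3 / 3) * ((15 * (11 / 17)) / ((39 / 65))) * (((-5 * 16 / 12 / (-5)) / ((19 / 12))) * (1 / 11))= 145.30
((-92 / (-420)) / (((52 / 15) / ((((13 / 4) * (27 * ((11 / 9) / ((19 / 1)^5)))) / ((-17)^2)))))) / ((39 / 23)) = 5819 / 1041902841616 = 0.00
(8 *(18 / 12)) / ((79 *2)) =0.08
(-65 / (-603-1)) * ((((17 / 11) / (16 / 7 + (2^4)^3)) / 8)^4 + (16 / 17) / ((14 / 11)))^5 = 0.02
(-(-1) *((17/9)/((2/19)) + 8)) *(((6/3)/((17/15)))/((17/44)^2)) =306.71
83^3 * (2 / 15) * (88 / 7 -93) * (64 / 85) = -41205258368 / 8925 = -4616835.67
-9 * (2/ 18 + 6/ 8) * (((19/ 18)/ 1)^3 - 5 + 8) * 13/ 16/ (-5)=1963013/ 373248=5.26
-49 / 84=-7 / 12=-0.58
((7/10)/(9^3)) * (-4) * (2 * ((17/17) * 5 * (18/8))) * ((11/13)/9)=-77/9477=-0.01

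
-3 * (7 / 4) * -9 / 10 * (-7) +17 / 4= -1153 / 40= -28.82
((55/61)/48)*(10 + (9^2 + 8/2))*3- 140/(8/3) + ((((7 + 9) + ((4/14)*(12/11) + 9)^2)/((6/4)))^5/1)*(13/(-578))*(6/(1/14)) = -67997355525650023511356197528654721/23913430980911983155517488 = -2843479698.92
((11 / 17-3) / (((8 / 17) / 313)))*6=-9390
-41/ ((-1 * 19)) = 41/ 19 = 2.16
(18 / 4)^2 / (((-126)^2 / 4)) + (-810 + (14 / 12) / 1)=-475591 / 588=-808.83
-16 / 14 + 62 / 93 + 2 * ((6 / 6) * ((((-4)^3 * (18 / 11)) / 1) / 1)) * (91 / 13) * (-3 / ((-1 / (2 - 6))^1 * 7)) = 580498 / 231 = 2512.98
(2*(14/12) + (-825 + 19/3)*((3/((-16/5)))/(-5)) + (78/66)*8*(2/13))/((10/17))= -167977/660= -254.51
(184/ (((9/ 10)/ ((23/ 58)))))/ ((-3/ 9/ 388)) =-8210080/ 87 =-94368.74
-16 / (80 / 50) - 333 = -343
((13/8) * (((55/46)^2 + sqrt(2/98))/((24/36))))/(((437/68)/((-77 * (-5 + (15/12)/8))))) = 26328495765/118360576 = 222.44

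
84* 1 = 84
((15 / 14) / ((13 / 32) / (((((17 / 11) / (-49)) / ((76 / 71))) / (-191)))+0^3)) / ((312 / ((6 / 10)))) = 3621 / 4627969346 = 0.00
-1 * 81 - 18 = -99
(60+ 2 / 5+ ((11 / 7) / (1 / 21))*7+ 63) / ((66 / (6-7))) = -886 / 165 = -5.37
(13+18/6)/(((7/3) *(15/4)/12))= 768/35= 21.94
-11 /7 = -1.57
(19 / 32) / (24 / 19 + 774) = 361 / 471360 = 0.00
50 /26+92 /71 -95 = -84714 /923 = -91.78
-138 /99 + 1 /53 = -2405 /1749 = -1.38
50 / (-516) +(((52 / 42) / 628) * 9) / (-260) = -549887 / 5670840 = -0.10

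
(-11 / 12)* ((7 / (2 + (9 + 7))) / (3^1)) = -77 / 648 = -0.12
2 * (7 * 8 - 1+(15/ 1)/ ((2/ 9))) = 245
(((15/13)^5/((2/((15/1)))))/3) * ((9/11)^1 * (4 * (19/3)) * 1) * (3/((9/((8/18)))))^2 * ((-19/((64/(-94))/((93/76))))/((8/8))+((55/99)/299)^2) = 9396840880765625/118303293017052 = 79.43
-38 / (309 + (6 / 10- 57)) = -190 / 1263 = -0.15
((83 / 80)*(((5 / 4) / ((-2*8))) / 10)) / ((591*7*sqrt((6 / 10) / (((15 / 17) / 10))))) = -83*sqrt(170) / 1440337920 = -0.00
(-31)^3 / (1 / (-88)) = 2621608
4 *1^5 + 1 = 5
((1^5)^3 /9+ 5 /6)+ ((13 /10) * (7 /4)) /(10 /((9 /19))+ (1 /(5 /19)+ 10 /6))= 6823 /6624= 1.03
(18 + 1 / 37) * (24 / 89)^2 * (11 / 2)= 2113056 / 293077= 7.21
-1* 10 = -10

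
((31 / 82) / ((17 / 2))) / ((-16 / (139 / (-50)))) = 4309 / 557600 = 0.01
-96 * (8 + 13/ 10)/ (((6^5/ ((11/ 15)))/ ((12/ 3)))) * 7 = -2.36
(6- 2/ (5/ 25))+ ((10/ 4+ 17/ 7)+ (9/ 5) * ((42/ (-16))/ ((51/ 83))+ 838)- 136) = 6500441/ 4760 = 1365.64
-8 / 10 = -0.80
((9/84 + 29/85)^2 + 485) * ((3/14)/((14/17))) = 8245117467/65307200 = 126.25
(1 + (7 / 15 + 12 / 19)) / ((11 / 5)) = 598 / 627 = 0.95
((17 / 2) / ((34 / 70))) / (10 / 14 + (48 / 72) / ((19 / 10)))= 2793 / 170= 16.43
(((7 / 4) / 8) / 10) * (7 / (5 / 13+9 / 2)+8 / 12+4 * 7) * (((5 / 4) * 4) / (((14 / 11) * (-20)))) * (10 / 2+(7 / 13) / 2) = -4320569 / 6339840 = -0.68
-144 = -144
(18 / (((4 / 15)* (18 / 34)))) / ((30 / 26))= 221 / 2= 110.50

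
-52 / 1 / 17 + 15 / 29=-1253 / 493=-2.54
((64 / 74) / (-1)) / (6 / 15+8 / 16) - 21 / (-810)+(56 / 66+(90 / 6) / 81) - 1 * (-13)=479803 / 36630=13.10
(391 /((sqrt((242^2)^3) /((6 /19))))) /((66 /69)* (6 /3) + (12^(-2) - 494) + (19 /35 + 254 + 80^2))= 33993540 /24044868052111687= 0.00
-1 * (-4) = 4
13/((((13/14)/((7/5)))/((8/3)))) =784/15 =52.27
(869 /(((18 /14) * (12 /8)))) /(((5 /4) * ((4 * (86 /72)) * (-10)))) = -24332 /3225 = -7.54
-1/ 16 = -0.06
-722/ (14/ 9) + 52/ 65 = -16217/ 35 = -463.34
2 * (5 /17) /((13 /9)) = 90 /221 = 0.41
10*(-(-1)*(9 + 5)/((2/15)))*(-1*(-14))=14700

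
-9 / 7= -1.29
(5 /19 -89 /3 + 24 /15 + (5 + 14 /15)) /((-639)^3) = 6233 /74361378915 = 0.00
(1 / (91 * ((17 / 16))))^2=256 / 2393209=0.00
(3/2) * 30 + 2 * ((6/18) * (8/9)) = 1231/27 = 45.59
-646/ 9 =-71.78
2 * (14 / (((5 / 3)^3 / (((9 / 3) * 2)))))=4536 / 125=36.29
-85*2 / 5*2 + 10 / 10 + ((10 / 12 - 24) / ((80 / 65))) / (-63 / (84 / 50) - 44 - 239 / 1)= -2059649 / 30768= -66.94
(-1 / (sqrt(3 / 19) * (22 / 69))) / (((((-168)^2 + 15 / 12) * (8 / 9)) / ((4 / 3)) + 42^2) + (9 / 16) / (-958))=-528816 * sqrt(57) / 10410279143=-0.00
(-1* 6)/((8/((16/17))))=-12/17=-0.71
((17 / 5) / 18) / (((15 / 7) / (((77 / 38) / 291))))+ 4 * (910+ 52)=57444107563 / 14928300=3848.00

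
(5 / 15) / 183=1 / 549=0.00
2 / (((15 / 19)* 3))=38 / 45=0.84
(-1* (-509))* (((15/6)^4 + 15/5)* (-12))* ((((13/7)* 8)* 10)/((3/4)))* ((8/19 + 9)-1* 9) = -2850074240/133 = -21429129.62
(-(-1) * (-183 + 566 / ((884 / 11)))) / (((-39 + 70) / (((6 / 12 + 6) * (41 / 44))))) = -3188693 / 92752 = -34.38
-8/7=-1.14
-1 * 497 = -497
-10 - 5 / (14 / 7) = -25 / 2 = -12.50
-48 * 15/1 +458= -262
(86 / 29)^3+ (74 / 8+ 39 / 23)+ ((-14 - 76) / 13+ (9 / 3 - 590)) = -16244287773 / 29169244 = -556.90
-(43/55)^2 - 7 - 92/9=-485516/27225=-17.83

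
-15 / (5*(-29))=3 / 29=0.10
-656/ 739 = -0.89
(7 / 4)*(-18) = -63 / 2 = -31.50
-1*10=-10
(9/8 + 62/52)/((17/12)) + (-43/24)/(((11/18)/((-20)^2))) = -1171.09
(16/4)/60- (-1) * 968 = 14521/15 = 968.07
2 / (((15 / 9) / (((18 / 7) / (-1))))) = -108 / 35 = -3.09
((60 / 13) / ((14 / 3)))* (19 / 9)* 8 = 1520 / 91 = 16.70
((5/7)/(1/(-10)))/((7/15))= -750/49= -15.31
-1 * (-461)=461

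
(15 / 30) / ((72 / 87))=29 / 48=0.60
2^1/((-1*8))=-0.25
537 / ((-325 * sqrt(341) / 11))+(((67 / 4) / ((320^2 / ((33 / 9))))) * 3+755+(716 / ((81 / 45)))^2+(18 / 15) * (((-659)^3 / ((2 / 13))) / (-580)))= 3856067970595469 / 962150400 - 537 * sqrt(341) / 10075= 4007759.10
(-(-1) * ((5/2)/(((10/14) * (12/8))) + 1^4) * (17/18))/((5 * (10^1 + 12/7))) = 119/2214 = 0.05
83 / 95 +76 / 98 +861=4015632 / 4655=862.65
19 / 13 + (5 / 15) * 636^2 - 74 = 1751873 / 13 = 134759.46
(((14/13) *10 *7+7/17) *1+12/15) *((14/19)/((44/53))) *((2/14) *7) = 67.98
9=9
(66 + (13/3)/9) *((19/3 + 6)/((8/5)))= 332075/648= 512.46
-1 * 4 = -4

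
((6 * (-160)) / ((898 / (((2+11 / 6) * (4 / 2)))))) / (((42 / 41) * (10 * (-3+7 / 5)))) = 4715 / 9429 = 0.50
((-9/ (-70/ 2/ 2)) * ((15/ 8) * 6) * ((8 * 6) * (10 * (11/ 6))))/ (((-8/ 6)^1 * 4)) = -954.64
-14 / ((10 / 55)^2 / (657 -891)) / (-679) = -14157 / 97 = -145.95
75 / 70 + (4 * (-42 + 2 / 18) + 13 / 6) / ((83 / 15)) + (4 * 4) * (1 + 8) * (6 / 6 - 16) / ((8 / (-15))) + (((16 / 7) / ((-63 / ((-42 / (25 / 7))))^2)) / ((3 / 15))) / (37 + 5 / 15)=292039108 / 72625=4021.19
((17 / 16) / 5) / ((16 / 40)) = 17 / 32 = 0.53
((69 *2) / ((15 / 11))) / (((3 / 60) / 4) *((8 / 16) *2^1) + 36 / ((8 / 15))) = 736 / 491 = 1.50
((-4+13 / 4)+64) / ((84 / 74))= 9361 / 168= 55.72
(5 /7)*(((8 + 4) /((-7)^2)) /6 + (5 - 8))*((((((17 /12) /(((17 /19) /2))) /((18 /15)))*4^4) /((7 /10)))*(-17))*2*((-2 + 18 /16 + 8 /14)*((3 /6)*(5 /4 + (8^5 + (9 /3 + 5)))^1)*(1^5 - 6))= 86990275212500 /50421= 1725278657.95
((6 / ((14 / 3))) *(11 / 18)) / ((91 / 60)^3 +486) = 1188000 / 740106997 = 0.00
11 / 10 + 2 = 31 / 10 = 3.10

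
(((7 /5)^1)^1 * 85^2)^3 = 1034898270875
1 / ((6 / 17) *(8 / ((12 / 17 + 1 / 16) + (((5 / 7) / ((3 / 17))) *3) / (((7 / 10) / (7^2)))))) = 231409 / 768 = 301.31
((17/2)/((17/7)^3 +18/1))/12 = 5831/266088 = 0.02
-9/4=-2.25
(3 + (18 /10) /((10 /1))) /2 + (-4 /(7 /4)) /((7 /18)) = -21009 /4900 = -4.29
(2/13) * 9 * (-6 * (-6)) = 648/13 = 49.85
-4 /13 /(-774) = 2 /5031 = 0.00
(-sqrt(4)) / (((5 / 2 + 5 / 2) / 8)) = -16 / 5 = -3.20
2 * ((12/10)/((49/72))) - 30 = -6486/245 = -26.47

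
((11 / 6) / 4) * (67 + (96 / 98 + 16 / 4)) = 38797 / 1176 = 32.99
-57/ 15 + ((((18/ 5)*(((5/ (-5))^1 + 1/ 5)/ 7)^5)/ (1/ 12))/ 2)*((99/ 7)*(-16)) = -6810231647/ 1838265625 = -3.70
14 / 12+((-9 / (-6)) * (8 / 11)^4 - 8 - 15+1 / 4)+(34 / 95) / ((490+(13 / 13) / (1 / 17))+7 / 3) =-33733075061 / 1593965670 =-21.16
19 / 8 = 2.38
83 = 83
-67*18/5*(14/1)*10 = -33768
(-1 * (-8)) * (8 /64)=1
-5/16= -0.31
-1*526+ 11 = -515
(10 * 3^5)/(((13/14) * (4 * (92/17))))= 144585/1196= 120.89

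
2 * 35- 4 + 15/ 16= 1071/ 16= 66.94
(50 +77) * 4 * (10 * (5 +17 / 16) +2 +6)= 69723 / 2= 34861.50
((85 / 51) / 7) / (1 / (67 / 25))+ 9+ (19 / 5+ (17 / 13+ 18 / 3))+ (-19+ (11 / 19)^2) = 1025428 / 492765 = 2.08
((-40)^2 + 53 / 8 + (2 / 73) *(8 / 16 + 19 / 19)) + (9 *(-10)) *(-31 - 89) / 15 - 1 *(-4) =1361109 / 584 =2330.67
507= 507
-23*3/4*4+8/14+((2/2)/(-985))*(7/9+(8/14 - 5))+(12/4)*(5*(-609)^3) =-3387998003.42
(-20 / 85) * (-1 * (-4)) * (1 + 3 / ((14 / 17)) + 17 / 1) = -2424 / 119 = -20.37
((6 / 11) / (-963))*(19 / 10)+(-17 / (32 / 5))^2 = 127537919 / 18078720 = 7.05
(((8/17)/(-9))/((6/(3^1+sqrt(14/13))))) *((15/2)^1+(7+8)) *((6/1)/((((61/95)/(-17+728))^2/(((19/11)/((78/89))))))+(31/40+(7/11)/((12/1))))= -84162495707699/9868092 - 84162495707699 *sqrt(182)/384855588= -11478984.88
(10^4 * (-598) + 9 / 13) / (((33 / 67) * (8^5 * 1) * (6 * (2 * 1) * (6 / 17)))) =-88545849749 / 1012137984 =-87.48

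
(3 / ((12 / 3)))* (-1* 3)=-9 / 4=-2.25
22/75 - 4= -3.71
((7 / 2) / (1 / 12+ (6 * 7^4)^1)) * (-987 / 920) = -20727 / 79521580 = -0.00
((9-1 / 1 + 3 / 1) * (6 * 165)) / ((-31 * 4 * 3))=-1815 / 62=-29.27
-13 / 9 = -1.44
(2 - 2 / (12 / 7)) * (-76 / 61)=-190 / 183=-1.04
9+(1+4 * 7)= 38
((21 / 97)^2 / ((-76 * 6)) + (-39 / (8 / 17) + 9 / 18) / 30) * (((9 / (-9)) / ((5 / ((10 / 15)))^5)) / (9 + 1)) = 117814499 / 10181567109375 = 0.00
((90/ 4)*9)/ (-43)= -405/ 86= -4.71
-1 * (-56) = 56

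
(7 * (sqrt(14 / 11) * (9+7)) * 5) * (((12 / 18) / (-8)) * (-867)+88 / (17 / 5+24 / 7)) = 11394740 * sqrt(154) / 2629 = 53786.61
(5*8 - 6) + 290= 324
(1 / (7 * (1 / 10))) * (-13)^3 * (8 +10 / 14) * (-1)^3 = 1340170 / 49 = 27350.41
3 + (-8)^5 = -32765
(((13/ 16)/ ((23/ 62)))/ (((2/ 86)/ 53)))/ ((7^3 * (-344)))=-21359/ 504896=-0.04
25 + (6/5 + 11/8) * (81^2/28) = 703783/1120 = 628.38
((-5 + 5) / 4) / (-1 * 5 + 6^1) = 0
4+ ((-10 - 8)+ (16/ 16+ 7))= -6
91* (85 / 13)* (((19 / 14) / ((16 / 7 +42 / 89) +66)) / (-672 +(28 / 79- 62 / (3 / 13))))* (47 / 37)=-11207449155 / 706416871856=-0.02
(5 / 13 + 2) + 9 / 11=458 / 143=3.20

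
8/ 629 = 0.01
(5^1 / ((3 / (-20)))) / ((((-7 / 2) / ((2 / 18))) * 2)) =100 / 189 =0.53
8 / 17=0.47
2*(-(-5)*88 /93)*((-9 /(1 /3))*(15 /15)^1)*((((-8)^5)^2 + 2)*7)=-59528246833440 /31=-1920266026885.16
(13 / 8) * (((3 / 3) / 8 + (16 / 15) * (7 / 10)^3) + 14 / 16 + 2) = 82043 / 15000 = 5.47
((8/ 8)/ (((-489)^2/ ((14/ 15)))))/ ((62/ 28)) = 196/ 111191265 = 0.00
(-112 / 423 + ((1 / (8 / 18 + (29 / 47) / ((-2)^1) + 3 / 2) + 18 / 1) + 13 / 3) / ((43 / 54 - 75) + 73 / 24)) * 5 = -173817410 / 59201811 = -2.94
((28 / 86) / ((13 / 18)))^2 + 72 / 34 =12328884 / 5312177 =2.32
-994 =-994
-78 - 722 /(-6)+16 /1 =175 /3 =58.33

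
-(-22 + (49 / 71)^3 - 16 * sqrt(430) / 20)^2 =-477074152527541 / 640501419605 - 62051144 * sqrt(430) / 1789555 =-1463.86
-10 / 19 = -0.53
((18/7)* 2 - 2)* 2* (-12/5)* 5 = -528/7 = -75.43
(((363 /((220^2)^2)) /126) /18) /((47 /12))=1 /57324960000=0.00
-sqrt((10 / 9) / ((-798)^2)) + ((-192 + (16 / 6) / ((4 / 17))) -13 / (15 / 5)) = -185 -sqrt(10) / 2394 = -185.00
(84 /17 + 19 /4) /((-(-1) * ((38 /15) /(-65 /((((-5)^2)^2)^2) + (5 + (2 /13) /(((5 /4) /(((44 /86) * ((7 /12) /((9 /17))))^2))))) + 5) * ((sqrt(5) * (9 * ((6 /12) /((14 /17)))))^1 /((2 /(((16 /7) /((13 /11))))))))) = 1447879802317996229 * sqrt(5) /21721034859292533600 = 0.15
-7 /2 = -3.50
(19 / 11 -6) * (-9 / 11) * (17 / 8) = 7191 / 968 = 7.43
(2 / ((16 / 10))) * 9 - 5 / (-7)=335 / 28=11.96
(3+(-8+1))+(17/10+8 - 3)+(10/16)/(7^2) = 5317/1960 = 2.71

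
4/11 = 0.36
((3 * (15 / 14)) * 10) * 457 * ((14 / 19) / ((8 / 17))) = 23000.33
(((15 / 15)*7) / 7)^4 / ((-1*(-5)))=0.20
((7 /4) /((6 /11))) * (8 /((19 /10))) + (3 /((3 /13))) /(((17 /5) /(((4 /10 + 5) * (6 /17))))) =342572 /16473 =20.80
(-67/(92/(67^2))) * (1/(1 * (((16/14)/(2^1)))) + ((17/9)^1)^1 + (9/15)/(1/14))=-651753421/16560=-39357.09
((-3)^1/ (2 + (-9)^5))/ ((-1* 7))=-3/ 413329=-0.00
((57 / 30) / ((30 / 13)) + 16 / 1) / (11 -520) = -5047 / 152700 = -0.03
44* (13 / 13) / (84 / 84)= 44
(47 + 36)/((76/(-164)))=-179.11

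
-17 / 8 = -2.12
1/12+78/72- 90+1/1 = -527/6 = -87.83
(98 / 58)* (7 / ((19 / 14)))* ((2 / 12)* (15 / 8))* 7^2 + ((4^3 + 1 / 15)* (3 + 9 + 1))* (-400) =-4403766785 / 13224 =-333013.22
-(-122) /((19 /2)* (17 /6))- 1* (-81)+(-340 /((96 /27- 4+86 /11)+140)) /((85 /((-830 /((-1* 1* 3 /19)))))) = -26929179 /471257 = -57.14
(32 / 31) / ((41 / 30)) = 960 / 1271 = 0.76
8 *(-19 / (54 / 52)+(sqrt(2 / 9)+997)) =8 *sqrt(2) / 3+211400 / 27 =7833.40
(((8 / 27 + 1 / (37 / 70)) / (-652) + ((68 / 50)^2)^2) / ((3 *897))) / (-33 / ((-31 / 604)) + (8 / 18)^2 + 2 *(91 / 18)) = 13478271057509 / 6932908575967968750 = 0.00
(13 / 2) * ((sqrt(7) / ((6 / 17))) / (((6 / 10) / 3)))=1105 * sqrt(7) / 12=243.63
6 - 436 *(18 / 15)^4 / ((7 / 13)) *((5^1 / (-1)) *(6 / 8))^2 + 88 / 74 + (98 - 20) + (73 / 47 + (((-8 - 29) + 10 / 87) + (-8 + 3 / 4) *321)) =-2741741258359 / 105905100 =-25888.66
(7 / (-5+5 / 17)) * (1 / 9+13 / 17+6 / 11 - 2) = 3409 / 3960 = 0.86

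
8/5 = 1.60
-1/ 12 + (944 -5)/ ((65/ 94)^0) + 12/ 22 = 124009/ 132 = 939.46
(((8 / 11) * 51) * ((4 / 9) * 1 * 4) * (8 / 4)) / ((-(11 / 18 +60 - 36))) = -26112 / 4873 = -5.36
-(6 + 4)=-10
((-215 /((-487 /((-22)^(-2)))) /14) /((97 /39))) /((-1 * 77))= -8385 /24647042728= -0.00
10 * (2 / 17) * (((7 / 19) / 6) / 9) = 70 / 8721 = 0.01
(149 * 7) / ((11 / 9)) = 9387 / 11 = 853.36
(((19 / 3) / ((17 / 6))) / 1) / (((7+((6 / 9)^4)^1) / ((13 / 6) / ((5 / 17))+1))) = 128763 / 49555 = 2.60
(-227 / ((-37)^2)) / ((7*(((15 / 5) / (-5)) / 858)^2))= -464192300 / 9583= -48439.14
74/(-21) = -74/21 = -3.52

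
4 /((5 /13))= 52 /5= 10.40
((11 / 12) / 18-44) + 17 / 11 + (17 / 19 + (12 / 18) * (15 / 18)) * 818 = 51641827 / 45144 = 1143.94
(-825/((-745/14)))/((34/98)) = 113190/2533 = 44.69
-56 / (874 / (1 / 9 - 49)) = 3.13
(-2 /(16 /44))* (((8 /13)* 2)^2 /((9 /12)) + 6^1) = -22363 /507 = -44.11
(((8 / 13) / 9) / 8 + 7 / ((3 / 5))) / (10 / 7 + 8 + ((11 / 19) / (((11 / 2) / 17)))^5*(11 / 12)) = 11838229319 / 26615540523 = 0.44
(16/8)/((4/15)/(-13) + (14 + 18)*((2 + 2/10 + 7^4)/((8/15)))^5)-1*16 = -92732189410556855377693/5795761838159803461118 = -16.00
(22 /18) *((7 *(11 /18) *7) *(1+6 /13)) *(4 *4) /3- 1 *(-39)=1024409 /3159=324.28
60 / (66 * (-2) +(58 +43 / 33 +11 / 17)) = -1683 / 2021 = -0.83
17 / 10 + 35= 367 / 10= 36.70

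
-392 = -392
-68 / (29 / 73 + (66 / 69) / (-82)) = -1170263 / 6636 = -176.35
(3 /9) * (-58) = -58 /3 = -19.33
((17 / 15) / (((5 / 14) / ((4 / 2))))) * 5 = 476 / 15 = 31.73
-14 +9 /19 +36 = 427 /19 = 22.47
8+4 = 12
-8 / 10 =-4 / 5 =-0.80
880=880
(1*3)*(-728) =-2184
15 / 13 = 1.15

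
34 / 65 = 0.52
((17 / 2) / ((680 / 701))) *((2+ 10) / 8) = 2103 / 160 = 13.14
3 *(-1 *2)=-6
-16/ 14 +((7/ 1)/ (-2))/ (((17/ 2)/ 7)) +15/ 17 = -22/ 7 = -3.14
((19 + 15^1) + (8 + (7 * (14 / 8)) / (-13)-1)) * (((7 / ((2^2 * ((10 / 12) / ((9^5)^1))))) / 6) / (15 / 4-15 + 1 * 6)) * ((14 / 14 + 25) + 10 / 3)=-300664386 / 65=-4625605.94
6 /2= 3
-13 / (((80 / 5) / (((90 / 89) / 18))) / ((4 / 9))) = -65 / 3204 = -0.02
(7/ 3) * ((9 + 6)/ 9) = 35/ 9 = 3.89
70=70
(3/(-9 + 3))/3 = -1/6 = -0.17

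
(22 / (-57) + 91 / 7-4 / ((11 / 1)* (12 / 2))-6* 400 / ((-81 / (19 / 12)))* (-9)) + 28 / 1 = -717919 / 1881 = -381.67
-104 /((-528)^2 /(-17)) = 221 /34848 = 0.01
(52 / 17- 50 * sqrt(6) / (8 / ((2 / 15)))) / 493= 52 / 8381- 5 * sqrt(6) / 2958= 0.00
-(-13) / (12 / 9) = 39 / 4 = 9.75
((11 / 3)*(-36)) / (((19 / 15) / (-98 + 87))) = 21780 / 19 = 1146.32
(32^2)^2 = 1048576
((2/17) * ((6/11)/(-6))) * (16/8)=-4/187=-0.02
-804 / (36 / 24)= -536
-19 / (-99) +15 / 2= 1523 / 198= 7.69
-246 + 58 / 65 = -15932 / 65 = -245.11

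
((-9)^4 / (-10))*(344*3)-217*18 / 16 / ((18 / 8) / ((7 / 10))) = -13543423 / 20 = -677171.15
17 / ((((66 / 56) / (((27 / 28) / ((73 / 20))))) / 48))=146880 / 803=182.91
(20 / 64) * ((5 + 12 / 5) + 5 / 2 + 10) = 199 / 32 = 6.22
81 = 81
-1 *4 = -4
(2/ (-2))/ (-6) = 1/ 6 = 0.17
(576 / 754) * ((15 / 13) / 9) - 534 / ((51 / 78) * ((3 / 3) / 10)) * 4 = -32668.14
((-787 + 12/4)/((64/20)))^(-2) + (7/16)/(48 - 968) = -81091/176713600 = -0.00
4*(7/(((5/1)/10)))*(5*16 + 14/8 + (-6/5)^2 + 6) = 124866/25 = 4994.64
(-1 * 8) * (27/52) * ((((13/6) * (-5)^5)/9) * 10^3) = 3125000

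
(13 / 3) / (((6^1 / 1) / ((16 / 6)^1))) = 52 / 27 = 1.93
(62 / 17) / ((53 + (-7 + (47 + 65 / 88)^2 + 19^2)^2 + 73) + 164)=3718111232 / 7067926753677873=0.00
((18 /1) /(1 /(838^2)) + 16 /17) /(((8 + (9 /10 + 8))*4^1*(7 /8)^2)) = 34381868800 /140777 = 244229.30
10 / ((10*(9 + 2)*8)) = 1 / 88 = 0.01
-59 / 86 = -0.69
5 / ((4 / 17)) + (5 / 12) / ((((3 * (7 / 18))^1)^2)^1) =4225 / 196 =21.56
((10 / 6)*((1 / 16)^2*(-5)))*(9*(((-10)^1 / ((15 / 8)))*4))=25 / 4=6.25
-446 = -446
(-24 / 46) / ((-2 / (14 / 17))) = 84 / 391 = 0.21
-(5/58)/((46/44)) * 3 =-165/667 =-0.25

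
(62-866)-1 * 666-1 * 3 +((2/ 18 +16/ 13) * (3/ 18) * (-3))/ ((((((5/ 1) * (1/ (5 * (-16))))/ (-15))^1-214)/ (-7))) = -421494919/ 286143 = -1473.02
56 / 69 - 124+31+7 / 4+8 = -22753 / 276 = -82.44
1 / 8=0.12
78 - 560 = -482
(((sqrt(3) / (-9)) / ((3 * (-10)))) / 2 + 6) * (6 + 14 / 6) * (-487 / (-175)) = 487 * sqrt(3) / 11340 + 974 / 7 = 139.22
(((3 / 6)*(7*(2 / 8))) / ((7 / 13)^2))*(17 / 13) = 221 / 56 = 3.95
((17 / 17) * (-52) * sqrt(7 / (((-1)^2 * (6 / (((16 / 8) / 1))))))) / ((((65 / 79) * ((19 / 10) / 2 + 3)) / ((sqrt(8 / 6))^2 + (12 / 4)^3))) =-1360 * sqrt(21) / 9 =-692.48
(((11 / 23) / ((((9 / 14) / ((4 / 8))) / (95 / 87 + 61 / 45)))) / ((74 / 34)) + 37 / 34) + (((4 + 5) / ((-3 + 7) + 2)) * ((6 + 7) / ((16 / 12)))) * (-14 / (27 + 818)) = 2234042705 / 1767115116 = 1.26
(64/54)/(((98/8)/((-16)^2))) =32768/1323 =24.77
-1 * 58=-58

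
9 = 9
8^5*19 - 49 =622543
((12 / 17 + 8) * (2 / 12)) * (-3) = -74 / 17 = -4.35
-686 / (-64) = 343 / 32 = 10.72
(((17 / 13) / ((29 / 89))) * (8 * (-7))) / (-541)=84728 / 203957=0.42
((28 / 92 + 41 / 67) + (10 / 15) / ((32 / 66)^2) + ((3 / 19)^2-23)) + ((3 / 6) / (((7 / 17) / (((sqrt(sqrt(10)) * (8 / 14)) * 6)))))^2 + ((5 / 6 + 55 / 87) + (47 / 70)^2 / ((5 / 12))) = -210911037161001 / 12648059536000 + 41616 * sqrt(10) / 2401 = 38.14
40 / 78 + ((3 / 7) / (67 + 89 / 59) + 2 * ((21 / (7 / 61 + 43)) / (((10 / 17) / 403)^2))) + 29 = 457255.93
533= 533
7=7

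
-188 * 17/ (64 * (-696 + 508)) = 17/ 64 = 0.27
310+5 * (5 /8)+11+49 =373.12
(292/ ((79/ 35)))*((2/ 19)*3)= 61320/ 1501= 40.85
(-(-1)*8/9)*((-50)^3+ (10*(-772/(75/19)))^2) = 3288793.66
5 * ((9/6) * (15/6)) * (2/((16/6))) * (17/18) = 425/32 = 13.28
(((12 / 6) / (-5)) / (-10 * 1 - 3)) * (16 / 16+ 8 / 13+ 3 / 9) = 152 / 2535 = 0.06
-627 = -627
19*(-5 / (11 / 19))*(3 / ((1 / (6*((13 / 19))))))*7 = -155610 / 11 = -14146.36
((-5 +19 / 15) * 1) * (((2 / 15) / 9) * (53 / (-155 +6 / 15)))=0.02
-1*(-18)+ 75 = 93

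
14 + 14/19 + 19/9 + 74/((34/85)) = 34516/171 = 201.85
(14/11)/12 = 0.11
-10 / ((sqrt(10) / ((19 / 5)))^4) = -130321 / 6250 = -20.85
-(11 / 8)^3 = -1331 / 512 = -2.60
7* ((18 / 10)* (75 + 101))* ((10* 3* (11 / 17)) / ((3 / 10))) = 2439360 / 17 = 143491.76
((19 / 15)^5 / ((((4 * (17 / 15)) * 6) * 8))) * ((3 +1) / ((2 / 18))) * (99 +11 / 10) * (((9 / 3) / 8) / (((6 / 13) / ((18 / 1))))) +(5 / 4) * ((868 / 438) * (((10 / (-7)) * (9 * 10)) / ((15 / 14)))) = 1466807768951 / 2978400000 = 492.48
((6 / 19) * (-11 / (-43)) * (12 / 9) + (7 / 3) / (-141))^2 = 0.01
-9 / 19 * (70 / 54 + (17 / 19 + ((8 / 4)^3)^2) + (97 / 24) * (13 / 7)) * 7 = -2117167 / 8664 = -244.36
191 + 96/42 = 1353/7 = 193.29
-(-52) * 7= 364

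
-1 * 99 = -99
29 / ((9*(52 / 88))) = 638 / 117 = 5.45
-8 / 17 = -0.47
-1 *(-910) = 910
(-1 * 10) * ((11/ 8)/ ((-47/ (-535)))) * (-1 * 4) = 29425/ 47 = 626.06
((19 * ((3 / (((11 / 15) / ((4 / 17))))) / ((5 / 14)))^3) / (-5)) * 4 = -9729828864 / 32696015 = -297.58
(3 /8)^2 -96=-6135 /64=-95.86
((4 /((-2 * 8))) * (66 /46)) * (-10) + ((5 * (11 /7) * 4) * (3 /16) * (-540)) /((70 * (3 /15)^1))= -252120 /1127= -223.71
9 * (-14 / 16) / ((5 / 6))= -189 / 20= -9.45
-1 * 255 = -255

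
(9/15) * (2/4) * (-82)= -123/5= -24.60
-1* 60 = -60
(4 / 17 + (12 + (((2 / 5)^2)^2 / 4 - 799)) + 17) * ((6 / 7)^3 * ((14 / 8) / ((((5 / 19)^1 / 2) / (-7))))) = 16782655464 / 371875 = 45129.83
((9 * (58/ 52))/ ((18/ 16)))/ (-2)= -58/ 13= -4.46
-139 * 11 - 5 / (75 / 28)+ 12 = -22783 / 15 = -1518.87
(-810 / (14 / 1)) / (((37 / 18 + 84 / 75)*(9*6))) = -3375 / 10003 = -0.34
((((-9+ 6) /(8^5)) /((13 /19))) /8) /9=-0.00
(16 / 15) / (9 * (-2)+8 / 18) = -24 / 395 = -0.06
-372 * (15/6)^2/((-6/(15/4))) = 11625/8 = 1453.12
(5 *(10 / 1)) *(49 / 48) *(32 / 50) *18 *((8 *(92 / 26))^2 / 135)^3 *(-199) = -96871507855037956096 / 3958586731125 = -24471235.43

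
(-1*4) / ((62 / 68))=-136 / 31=-4.39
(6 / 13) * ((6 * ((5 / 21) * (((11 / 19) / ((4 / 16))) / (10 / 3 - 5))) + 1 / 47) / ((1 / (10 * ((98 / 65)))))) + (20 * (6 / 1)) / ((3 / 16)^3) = 24707681480 / 1358253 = 18190.78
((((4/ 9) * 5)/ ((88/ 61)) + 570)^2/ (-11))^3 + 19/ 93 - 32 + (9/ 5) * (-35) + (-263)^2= -65108015657164625931331303230247/ 2486170396443818304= -26188074538372.02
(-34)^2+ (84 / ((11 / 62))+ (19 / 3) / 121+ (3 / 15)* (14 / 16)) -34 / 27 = 1628.42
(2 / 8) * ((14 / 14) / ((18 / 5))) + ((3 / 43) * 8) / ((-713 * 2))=152431 / 2207448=0.07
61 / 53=1.15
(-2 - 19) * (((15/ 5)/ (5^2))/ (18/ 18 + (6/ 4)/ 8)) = -1008/ 475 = -2.12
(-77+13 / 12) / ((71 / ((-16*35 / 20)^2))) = -178556 / 213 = -838.29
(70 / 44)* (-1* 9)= -315 / 22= -14.32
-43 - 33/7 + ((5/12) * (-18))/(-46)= -30623/644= -47.55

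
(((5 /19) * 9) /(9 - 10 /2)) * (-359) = -16155 /76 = -212.57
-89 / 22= -4.05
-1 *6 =-6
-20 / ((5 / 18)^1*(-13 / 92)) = 509.54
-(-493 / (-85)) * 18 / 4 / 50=-261 / 500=-0.52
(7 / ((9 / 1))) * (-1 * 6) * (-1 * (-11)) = -154 / 3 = -51.33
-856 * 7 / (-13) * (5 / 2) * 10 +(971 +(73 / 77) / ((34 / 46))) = 212633534 / 17017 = 12495.36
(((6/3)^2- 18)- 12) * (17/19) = -442/19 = -23.26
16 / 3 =5.33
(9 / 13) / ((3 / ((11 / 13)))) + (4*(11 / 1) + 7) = 8652 / 169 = 51.20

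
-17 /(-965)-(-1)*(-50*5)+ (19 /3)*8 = -577019 /2895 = -199.32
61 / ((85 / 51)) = 183 / 5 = 36.60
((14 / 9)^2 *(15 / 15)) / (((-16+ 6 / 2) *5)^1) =-196 / 5265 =-0.04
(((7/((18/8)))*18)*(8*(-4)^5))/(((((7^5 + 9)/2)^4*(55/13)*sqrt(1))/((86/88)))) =-0.00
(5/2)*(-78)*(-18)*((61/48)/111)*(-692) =-2057835/74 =-27808.58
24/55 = 0.44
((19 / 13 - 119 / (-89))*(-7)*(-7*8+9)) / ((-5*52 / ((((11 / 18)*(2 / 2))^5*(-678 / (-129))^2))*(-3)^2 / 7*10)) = -7667629144773983 / 11823843316615200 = -0.65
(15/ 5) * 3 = 9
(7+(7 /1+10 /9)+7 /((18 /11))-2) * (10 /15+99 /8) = 97969 /432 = 226.78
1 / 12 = 0.08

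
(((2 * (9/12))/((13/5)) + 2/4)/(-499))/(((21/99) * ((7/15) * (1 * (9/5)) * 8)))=-275/181636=-0.00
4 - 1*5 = -1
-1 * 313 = -313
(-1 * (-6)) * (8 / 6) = 8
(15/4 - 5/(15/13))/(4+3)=-1/12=-0.08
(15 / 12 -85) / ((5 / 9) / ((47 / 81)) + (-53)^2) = -15745 / 528272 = -0.03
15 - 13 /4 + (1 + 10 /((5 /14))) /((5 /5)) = 163 /4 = 40.75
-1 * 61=-61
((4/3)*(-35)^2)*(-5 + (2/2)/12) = -72275/9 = -8030.56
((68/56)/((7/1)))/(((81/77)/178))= 16643/567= 29.35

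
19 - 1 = 18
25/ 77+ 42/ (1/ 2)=6493/ 77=84.32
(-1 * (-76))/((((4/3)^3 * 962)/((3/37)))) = 1539/569504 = 0.00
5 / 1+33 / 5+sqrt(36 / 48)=sqrt(3) / 2+58 / 5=12.47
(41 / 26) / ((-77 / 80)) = -1640 / 1001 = -1.64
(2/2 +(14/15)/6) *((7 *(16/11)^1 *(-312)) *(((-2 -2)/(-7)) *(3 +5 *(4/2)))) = -4499456/165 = -27269.43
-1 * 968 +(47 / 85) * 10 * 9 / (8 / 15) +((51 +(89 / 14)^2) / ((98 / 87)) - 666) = -476591891 / 326536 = -1459.54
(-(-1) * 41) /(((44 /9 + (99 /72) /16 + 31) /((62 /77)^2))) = 0.74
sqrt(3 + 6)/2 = 1.50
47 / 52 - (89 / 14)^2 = -39.51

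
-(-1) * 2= 2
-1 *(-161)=161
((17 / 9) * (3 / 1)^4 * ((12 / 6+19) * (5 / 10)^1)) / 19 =3213 / 38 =84.55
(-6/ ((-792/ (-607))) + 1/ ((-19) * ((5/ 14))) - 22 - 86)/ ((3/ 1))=-1413833/ 37620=-37.58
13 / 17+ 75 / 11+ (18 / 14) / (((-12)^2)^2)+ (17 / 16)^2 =821075 / 94248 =8.71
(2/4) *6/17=3/17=0.18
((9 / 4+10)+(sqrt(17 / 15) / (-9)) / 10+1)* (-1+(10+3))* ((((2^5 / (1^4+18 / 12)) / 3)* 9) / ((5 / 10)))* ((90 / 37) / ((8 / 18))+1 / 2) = 13493376 / 185 - 56576* sqrt(255) / 13875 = 72872.05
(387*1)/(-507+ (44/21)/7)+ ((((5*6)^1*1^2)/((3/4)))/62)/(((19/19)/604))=898015241/2309035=388.91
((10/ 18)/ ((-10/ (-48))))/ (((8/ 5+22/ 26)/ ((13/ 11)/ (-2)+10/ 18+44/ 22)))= 101140/ 47223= 2.14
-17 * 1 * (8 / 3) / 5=-136 / 15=-9.07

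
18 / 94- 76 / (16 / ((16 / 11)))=-6.72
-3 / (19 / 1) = -3 / 19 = -0.16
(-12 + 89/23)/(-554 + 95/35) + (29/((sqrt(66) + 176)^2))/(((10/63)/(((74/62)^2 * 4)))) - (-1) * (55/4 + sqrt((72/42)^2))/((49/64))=3783061756987158504/186847176245624125 - 40018608 * sqrt(66)/104337091375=20.24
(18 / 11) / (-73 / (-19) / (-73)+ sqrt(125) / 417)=-29735019 / 708202 - 6774165 * sqrt(5) / 708202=-63.38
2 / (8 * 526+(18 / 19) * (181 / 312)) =1976 / 4158047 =0.00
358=358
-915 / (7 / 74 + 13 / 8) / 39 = -90280 / 6617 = -13.64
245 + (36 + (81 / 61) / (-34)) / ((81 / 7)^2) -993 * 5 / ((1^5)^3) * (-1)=5210.27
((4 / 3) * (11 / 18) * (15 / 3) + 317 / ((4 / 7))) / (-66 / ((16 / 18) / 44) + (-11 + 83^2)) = 60353 / 389988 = 0.15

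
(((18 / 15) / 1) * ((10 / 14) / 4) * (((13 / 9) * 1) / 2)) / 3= 13 / 252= 0.05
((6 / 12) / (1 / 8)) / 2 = 2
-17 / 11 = -1.55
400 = 400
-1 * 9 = -9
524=524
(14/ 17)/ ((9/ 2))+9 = 1405/ 153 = 9.18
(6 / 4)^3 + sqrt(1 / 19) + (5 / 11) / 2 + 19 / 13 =sqrt(19) / 19 + 5793 / 1144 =5.29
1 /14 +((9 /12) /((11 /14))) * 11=74 /7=10.57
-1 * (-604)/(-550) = -302/275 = -1.10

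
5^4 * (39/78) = 625/2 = 312.50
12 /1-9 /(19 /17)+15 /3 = 170 /19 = 8.95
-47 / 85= -0.55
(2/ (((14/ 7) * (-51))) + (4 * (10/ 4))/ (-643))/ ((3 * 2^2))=-0.00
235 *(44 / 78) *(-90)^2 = 13959000 / 13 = 1073769.23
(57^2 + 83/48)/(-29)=-156035/1392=-112.09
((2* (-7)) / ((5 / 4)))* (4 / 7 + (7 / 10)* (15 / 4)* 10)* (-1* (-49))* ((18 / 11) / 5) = -1324764 / 275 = -4817.32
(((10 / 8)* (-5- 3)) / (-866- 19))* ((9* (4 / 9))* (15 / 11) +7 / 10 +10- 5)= 409 / 3245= 0.13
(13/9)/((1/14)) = 182/9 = 20.22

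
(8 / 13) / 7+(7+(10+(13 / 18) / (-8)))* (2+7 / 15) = 1643185 / 39312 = 41.80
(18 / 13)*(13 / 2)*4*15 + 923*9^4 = 6056343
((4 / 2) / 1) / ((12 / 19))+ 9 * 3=181 / 6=30.17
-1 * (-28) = 28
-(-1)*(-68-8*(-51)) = 340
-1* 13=-13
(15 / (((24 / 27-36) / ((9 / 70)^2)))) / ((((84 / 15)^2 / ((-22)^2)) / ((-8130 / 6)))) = 1792847925 / 12139456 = 147.69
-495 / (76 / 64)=-7920 / 19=-416.84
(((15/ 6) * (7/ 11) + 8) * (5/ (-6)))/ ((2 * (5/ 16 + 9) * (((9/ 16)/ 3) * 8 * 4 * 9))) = -1055/ 132759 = -0.01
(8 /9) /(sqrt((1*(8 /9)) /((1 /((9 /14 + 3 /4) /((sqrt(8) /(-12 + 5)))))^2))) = 32 /117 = 0.27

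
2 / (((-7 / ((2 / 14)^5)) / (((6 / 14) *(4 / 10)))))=-12 / 4117715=-0.00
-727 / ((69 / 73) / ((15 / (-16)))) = 265355 / 368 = 721.07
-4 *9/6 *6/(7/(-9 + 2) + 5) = -9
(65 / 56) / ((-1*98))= -0.01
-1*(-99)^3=970299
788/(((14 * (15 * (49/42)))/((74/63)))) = 58312/15435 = 3.78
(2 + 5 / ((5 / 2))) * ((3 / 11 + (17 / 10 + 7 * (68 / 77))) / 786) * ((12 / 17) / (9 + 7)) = 897 / 489940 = 0.00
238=238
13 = 13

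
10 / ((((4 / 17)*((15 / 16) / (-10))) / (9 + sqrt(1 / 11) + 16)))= -34000 / 3-1360*sqrt(11) / 33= -11470.02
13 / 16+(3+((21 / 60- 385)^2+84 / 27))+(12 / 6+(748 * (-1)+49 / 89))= 23584178887 / 160200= 147217.10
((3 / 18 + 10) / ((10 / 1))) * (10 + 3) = 793 / 60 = 13.22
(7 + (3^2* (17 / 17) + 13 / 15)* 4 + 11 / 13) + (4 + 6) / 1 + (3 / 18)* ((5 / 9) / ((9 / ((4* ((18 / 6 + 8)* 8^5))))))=235196456 / 15795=14890.56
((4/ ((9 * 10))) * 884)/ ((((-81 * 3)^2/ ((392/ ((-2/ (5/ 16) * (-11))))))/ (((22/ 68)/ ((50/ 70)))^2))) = 343343/ 451724850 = 0.00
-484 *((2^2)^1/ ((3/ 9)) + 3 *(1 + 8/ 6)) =-9196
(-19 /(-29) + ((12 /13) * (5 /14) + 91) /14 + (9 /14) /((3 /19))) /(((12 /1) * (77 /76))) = 3948656 /4267263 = 0.93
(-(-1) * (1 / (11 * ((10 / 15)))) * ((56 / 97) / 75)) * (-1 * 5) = -28 / 5335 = -0.01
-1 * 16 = -16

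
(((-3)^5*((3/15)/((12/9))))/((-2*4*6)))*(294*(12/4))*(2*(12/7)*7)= 321489/20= 16074.45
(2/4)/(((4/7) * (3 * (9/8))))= 7/27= 0.26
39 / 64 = 0.61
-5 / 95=-1 / 19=-0.05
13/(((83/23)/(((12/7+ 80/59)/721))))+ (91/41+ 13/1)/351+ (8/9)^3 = 562183340140/738711387351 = 0.76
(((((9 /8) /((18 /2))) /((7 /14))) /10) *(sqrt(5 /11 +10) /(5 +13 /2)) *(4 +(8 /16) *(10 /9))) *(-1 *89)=-3649 *sqrt(1265) /45540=-2.85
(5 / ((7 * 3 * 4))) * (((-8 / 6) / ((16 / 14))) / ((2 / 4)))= -0.14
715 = 715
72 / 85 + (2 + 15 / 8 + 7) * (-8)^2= 59232 / 85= 696.85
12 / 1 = 12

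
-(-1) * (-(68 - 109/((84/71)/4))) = 6311/21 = 300.52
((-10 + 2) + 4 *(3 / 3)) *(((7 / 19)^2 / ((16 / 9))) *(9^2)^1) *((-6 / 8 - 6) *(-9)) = -8680203 / 5776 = -1502.81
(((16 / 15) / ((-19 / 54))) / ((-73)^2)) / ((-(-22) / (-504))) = 72576 / 5568805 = 0.01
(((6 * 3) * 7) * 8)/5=1008/5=201.60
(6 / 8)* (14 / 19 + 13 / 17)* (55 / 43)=80025 / 55556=1.44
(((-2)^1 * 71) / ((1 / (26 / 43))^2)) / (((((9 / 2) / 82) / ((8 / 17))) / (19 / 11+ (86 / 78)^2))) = -36692945408 / 28006803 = -1310.14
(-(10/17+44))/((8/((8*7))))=-5306/17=-312.12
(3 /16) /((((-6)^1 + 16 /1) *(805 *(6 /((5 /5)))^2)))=1 /1545600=0.00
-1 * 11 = -11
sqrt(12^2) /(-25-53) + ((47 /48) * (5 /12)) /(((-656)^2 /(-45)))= -55098283 /358039552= -0.15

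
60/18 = 10/3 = 3.33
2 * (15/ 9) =10/ 3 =3.33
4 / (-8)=-1 / 2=-0.50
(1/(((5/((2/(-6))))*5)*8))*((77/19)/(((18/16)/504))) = -4312/1425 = -3.03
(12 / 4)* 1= 3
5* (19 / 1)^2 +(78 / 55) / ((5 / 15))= 99509 / 55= 1809.25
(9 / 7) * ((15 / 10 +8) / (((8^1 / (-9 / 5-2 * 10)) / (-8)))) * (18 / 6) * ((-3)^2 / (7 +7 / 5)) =167751 / 196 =855.87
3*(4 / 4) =3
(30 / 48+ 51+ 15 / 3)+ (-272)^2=592325 / 8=74040.62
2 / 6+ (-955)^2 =2736076 / 3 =912025.33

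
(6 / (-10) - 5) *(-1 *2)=56 / 5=11.20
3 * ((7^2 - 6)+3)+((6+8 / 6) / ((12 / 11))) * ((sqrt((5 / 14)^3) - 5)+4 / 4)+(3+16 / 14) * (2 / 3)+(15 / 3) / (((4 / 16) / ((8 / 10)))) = 605 * sqrt(70) / 3528+8182 / 63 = 131.31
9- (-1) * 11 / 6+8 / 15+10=641 / 30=21.37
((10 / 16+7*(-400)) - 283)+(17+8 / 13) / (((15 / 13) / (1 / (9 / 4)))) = -3321637 / 1080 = -3075.59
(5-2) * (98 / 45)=98 / 15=6.53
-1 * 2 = -2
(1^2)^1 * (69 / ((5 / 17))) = 1173 / 5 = 234.60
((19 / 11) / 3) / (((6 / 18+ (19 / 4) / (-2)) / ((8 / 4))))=-304 / 539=-0.56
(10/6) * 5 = 25/3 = 8.33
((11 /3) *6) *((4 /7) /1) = 88 /7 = 12.57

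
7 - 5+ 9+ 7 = 18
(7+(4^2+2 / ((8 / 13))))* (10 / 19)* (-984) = -258300 / 19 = -13594.74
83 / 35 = 2.37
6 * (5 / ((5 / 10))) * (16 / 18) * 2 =320 / 3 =106.67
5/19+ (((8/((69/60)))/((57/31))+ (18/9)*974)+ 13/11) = 28167506/14421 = 1953.23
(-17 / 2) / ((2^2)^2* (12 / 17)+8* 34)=-289 / 9632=-0.03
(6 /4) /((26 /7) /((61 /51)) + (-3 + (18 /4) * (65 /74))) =31598 /85485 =0.37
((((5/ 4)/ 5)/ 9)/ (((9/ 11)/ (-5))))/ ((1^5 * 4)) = -55/ 1296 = -0.04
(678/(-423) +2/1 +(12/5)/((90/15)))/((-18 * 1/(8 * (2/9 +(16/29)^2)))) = -8960528/48025305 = -0.19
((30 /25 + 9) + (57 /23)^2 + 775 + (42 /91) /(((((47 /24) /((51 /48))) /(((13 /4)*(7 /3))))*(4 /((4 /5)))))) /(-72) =-78738293 /7160544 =-11.00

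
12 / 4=3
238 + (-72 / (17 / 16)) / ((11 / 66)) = -168.59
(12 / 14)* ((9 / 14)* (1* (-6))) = -162 / 49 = -3.31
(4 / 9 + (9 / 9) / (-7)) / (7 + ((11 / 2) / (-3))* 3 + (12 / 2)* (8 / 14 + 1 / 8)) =76 / 1431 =0.05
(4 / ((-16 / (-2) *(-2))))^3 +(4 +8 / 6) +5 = 1981 / 192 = 10.32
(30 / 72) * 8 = 10 / 3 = 3.33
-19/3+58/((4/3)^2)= 631/24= 26.29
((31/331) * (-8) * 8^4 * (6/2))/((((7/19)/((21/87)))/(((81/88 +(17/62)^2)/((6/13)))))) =-42592569344/3273259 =-13012.28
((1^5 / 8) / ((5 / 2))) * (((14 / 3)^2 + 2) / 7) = 107 / 630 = 0.17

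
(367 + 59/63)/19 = 1220/63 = 19.37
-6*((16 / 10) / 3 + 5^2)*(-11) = 8426 / 5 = 1685.20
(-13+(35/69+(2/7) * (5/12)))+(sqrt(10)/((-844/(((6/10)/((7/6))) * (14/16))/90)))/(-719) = -11953/966+81 * sqrt(10)/1213672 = -12.37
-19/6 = -3.17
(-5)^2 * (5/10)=12.50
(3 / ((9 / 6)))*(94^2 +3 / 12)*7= 247415 / 2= 123707.50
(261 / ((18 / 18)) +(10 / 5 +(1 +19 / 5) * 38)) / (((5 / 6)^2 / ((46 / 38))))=1843956 / 2375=776.40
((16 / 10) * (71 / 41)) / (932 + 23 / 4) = 2272 / 768955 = 0.00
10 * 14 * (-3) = -420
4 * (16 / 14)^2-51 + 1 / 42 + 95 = 14479 / 294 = 49.25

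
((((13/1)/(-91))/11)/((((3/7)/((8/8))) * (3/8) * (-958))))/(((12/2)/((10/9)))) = 20/1280367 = 0.00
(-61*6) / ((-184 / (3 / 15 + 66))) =60573 / 460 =131.68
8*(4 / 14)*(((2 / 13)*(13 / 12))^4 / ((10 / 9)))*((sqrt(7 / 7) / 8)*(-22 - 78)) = -5 / 252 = -0.02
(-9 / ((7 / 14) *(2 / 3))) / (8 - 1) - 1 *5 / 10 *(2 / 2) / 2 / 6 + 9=857 / 168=5.10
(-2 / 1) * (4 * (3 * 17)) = -408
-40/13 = -3.08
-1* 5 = -5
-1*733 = -733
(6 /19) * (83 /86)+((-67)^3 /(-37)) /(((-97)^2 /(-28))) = -6793569271 /284424661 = -23.89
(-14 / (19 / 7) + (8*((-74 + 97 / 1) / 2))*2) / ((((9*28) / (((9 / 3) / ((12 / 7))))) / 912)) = 3398 / 3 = 1132.67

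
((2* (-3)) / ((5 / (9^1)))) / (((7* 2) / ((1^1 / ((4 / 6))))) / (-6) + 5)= -486 / 155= -3.14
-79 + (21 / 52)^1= -4087 / 52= -78.60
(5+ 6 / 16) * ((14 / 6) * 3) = 301 / 8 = 37.62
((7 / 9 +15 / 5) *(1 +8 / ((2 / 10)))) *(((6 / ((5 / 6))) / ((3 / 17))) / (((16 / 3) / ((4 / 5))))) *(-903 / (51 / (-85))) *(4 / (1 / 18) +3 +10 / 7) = 109034498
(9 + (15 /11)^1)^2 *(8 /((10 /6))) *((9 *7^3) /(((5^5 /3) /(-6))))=-17331257664 /1890625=-9166.95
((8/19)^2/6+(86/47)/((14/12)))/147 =569356/52377129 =0.01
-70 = -70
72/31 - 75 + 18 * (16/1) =6675/31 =215.32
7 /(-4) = -7 /4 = -1.75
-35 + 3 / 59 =-2062 / 59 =-34.95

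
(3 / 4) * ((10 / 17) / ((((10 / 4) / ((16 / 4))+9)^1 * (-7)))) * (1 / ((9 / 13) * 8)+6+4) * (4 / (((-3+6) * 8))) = -3665 / 329868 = -0.01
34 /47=0.72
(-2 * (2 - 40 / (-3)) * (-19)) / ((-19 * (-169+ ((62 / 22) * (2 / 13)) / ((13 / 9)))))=171028 / 940839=0.18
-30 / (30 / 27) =-27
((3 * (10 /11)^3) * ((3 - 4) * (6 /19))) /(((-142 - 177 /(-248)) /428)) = 1910592000 /886101271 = 2.16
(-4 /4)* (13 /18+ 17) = -319 /18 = -17.72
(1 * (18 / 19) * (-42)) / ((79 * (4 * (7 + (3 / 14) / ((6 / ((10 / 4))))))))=-10584 / 595897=-0.02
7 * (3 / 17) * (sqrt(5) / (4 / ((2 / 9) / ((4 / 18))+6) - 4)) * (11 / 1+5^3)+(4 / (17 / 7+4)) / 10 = 14 / 225 - 49 * sqrt(5) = -109.51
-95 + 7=-88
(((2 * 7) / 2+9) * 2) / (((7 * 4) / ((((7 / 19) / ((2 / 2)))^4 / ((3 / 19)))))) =2744 / 20577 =0.13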